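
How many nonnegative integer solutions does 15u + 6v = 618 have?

gcd(15, 6) = 3.
By Bézout, 15*(1) + 6*(-2) = 3.
One solution: (0, 103).
General: u = 0 + 2t, v = 103 - 5t.
u ≥ 0 ⇒ t ≥ 0; v ≥ 0 ⇒ t ≤ 20. So t ∈ [0, 20]: 21 solutions.

21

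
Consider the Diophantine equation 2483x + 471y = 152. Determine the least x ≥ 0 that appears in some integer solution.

gcd(2483, 471):
  2483 = 5*471 + 128
  471 = 3*128 + 87
  128 = 1*87 + 41
  87 = 2*41 + 5
  41 = 8*5 + 1
  5 = 5*1
so gcd(2483, 471) = 1.
1 divides 152, so solutions exist.
Back-substitute for Bézout coefficients:
  1 = 41 - 8*5
  ... = 2483*(92) + 471*(-485)
Scale by 152/1 = 152: (x₀, y₀) = (13984, -73720).
General solution: x = 13984 + 471t, y = -73720 - 2483t for integer t.
x ≥ 0: smallest is 13984 mod 471 = 325 (at t = -29), with y = -1713.

325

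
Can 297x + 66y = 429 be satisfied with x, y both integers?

gcd(297, 66):
  297 = 4×66 + 33
  66 = 2×33
so gcd(297, 66) = 33.
33 divides 429, so integer solutions exist.

yes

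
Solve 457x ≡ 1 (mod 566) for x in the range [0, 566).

gcd(566, 457) = 1.
By Bézout, 457·(135) + 566·(-109) = 1.
So 457·135 ≡ 1 (mod 566), and 135 mod 566 = 135.

135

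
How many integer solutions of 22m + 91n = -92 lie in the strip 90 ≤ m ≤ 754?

7

gcd(91, 22) = 1  (91 = 4×22 + 3, 22 = 7×3 + 1, 3 = 3×1).
Back-substituting, 22×(29) + 91×(-7) = 1.
Scale by -92: particular solution (-2668, 644); reduce m mod 91: (62, -16).
General solution: m = 62 + 91t, n = -16 - 22t for integer t.
90 ≤ 62 + 91t ≤ 754 gives t ∈ [1, 7], which is 7 values.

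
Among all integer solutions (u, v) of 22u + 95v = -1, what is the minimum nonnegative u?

gcd(95, 22):
  95 = 4×22 + 7
  22 = 3×7 + 1
  7 = 7×1
so gcd(95, 22) = 1.
1 divides -1, so solutions exist.
Back-substitute for Bézout coefficients:
  1 = 22 - 3×7
  ... = 22×(13) + 95×(-3)
Scale by -1/1 = -1: (u₀, v₀) = (-13, 3).
General solution: u = -13 + 95t, v = 3 - 22t for integer t.
u ≥ 0: smallest is -13 mod 95 = 82 (at t = 1), with v = -19.

82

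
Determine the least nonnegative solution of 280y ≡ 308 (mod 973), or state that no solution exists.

gcd(973, 280):
  973 = 3·280 + 133
  280 = 2·133 + 14
  133 = 9·14 + 7
  14 = 2·7
so gcd(973, 280) = 7.
7 divides 308, so solutions exist.
Back-substitute for Bézout coefficients:
  7 = 133 - 9·14
  ... = 280·(-66) + 973·(19)
So 280·(-66) ≡ 7 (mod 973); multiply by 44: y ≡ -2904 (mod 139).
Smallest nonnegative: y = -2904 mod 139 = 15.

15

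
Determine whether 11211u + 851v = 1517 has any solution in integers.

gcd(11211, 851):
  11211 = 13×851 + 148
  851 = 5×148 + 111
  148 = 1×111 + 37
  111 = 3×37
so gcd(11211, 851) = 37.
37 divides 1517, so integer solutions exist.

yes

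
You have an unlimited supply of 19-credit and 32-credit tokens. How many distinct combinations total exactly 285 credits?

Need nonnegative integers with 19j + 32k = 285.
gcd(19, 32) = 1, and 19·(-5) + 32·(3) = 1.
So (j₀, k₀) = (-1425, 855); general j = -1425 + 32t, k = 855 - 19t.
j ≥ 0 ⇒ t ≥ 45; k ≥ 0 ⇒ t ≤ 45. That's 1 value of t.

1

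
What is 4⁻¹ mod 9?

7

gcd(9, 4) = 1.
By Bézout, 4·(-2) + 9·(1) = 1.
So 4·-2 ≡ 1 (mod 9), and -2 mod 9 = 7.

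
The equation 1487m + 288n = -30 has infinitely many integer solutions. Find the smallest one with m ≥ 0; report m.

30

gcd(1487, 288) = 1.
1 divides -30, so solutions exist.
By Bézout, 1487*(-49) + 288*(253) = 1.
Scale by -30/1 = -30: (m₀, n₀) = (1470, -7590).
General solution: m = 1470 + 288t, n = -7590 - 1487t for integer t.
m ≥ 0: smallest is 1470 mod 288 = 30 (at t = -5), with n = -155.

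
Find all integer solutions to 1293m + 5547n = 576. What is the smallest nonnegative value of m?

837

gcd(5547, 1293):
  5547 = 4·1293 + 375
  1293 = 3·375 + 168
  375 = 2·168 + 39
  168 = 4·39 + 12
  39 = 3·12 + 3
  12 = 4·3
so gcd(5547, 1293) = 3.
3 divides 576, so solutions exist.
Back-substitute for Bézout coefficients:
  3 = 39 - 3·12
  ... = 1293·(-429) + 5547·(100)
Scale by 576/3 = 192: (m₀, n₀) = (-82368, 19200).
General solution: m = -82368 + 1849t, n = 19200 - 431t for integer t.
m ≥ 0: smallest is -82368 mod 1849 = 837 (at t = 45), with n = -195.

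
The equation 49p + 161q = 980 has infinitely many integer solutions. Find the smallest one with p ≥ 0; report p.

20

gcd(161, 49):
  161 = 3×49 + 14
  49 = 3×14 + 7
  14 = 2×7
so gcd(161, 49) = 7.
7 divides 980, so solutions exist.
Back-substitute for Bézout coefficients:
  7 = 49 - 3×14
  ... = 49×(10) + 161×(-3)
Scale by 980/7 = 140: (p₀, q₀) = (1400, -420).
General solution: p = 1400 + 23t, q = -420 - 7t for integer t.
p ≥ 0: smallest is 1400 mod 23 = 20 (at t = -60), with q = 0.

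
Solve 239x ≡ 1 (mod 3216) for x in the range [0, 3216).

gcd(3216, 239) = 1.
By Bézout, 239*(767) + 3216*(-57) = 1.
So 239*767 ≡ 1 (mod 3216), and 767 mod 3216 = 767.

767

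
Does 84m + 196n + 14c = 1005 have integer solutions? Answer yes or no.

gcd(196, 84) = 28  (196 = 2*84 + 28, 84 = 3*28).
gcd(28, 14) = 14.
14 does not divide 1005 (remainder 11), so no integer solutions.

no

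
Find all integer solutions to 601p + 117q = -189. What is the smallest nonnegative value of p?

gcd(601, 117):
  601 = 5*117 + 16
  117 = 7*16 + 5
  16 = 3*5 + 1
  5 = 5*1
so gcd(601, 117) = 1.
1 divides -189, so solutions exist.
Back-substitute for Bézout coefficients:
  1 = 16 - 3*5
  ... = 601*(22) + 117*(-113)
Scale by -189/1 = -189: (p₀, q₀) = (-4158, 21357).
General solution: p = -4158 + 117t, q = 21357 - 601t for integer t.
p ≥ 0: smallest is -4158 mod 117 = 54 (at t = 36), with q = -279.

54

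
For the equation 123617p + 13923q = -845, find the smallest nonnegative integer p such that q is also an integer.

gcd(123617, 13923):
  123617 = 8×13923 + 12233
  13923 = 1×12233 + 1690
  12233 = 7×1690 + 403
  1690 = 4×403 + 78
  403 = 5×78 + 13
  78 = 6×13
so gcd(123617, 13923) = 13.
13 divides -845, so solutions exist.
Back-substitute for Bézout coefficients:
  13 = 403 - 5×78
  ... = 123617×(173) + 13923×(-1536)
Scale by -845/13 = -65: (p₀, q₀) = (-11245, 99840).
General solution: p = -11245 + 1071t, q = 99840 - 9509t for integer t.
p ≥ 0: smallest is -11245 mod 1071 = 536 (at t = 11), with q = -4759.

536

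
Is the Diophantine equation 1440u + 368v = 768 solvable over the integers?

gcd(1440, 368) = 16  (1440 = 3·368 + 336, 368 = 1·336 + 32, 336 = 10·32 + 16, 32 = 2·16).
16 divides 768, so integer solutions exist.

yes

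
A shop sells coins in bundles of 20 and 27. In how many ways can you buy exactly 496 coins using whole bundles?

Need nonnegative integers with 20j + 27k = 496.
gcd(20, 27) = 1, and 20·(-4) + 27·(3) = 1.
So (j₀, k₀) = (-1984, 1488); general j = -1984 + 27t, k = 1488 - 20t.
j ≥ 0 ⇒ t ≥ 74; k ≥ 0 ⇒ t ≤ 74. That's 1 value of t.

1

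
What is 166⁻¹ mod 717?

gcd(717, 166) = 1.
By Bézout, 166×(-203) + 717×(47) = 1.
So 166×-203 ≡ 1 (mod 717), and -203 mod 717 = 514.

514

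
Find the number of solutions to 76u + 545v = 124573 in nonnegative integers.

3

gcd(545, 76) = 1  (545 = 7×76 + 13, 76 = 5×13 + 11, 13 = 1×11 + 2, 11 = 5×2 + 1, 2 = 2×1).
Back-substituting, 76×(251) + 545×(-35) = 1.
Scale by 124573: one solution is (31267823, -4360055). Reduce u mod 545: (83, 217).
General: u = 83 + 545t, v = 217 - 76t.
u ≥ 0 ⇒ t ≥ 0; v ≥ 0 ⇒ t ≤ 2. So t ∈ [0, 2]: 3 solutions.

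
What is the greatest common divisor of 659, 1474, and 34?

gcd(1474, 659):
  1474 = 2·659 + 156
  659 = 4·156 + 35
  156 = 4·35 + 16
  35 = 2·16 + 3
  16 = 5·3 + 1
  3 = 3·1
so gcd(1474, 659) = 1.
gcd(1, 34) = 1.

1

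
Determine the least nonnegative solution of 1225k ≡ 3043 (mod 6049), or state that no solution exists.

2190

gcd(6049, 1225):
  6049 = 4×1225 + 1149
  1225 = 1×1149 + 76
  1149 = 15×76 + 9
  76 = 8×9 + 4
  9 = 2×4 + 1
  4 = 4×1
so gcd(6049, 1225) = 1.
1 divides 3043, so solutions exist.
Back-substitute for Bézout coefficients:
  1 = 9 - 2×4
  ... = 1225×(-1353) + 6049×(274)
So 1225×(-1353) ≡ 1 (mod 6049); multiply by 3043: k ≡ -4117179 (mod 6049).
Smallest nonnegative: k = -4117179 mod 6049 = 2190.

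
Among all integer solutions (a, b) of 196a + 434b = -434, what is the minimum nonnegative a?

0

gcd(434, 196) = 14.
14 divides -434, so solutions exist.
By Bézout, 196×(-11) + 434×(5) = 14.
Scale by -434/14 = -31: (a₀, b₀) = (341, -155).
General solution: a = 341 + 31t, b = -155 - 14t for integer t.
a ≥ 0: smallest is 341 mod 31 = 0 (at t = -11), with b = -1.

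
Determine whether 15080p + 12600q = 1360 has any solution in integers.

gcd(15080, 12600) = 40  (15080 = 1×12600 + 2480, 12600 = 5×2480 + 200, 2480 = 12×200 + 80, 200 = 2×80 + 40, 80 = 2×40).
40 divides 1360, so integer solutions exist.

yes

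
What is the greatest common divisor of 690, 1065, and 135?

gcd(1065, 690) = 15.
gcd(15, 135) = 15.

15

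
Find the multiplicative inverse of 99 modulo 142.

gcd(142, 99) = 1.
By Bézout, 99*(33) + 142*(-23) = 1.
So 99*33 ≡ 1 (mod 142), and 33 mod 142 = 33.

33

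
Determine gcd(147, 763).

gcd(763, 147) = 7  (763 = 5·147 + 28, 147 = 5·28 + 7, 28 = 4·7).

7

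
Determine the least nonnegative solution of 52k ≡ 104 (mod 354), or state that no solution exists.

gcd(354, 52):
  354 = 6×52 + 42
  52 = 1×42 + 10
  42 = 4×10 + 2
  10 = 5×2
so gcd(354, 52) = 2.
2 divides 104, so solutions exist.
Back-substitute for Bézout coefficients:
  2 = 42 - 4×10
  ... = 52×(-34) + 354×(5)
So 52×(-34) ≡ 2 (mod 354); multiply by 52: k ≡ -1768 (mod 177).
Smallest nonnegative: k = -1768 mod 177 = 2.

2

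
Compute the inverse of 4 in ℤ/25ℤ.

gcd(25, 4) = 1  (25 = 6×4 + 1, 4 = 4×1).
Back-substituting, 4×(-6) + 25×(1) = 1.
So 4×-6 ≡ 1 (mod 25), and -6 mod 25 = 19.

19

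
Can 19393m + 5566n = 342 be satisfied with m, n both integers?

no

gcd(19393, 5566) = 11  (19393 = 3×5566 + 2695, 5566 = 2×2695 + 176, 2695 = 15×176 + 55, 176 = 3×55 + 11, 55 = 5×11).
11 does not divide 342 (remainder 1), so no integer solutions.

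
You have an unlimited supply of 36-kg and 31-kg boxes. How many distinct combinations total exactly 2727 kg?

Need nonnegative integers with 36j + 31k = 2727.
gcd(36, 31) = 1, and 36·(-6) + 31·(7) = 1.
So (j₀, k₀) = (-16362, 19089); general j = -16362 + 31t, k = 19089 - 36t.
j ≥ 0 ⇒ t ≥ 528; k ≥ 0 ⇒ t ≤ 530. That's 3 values of t.

3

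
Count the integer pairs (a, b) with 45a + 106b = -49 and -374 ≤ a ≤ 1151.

gcd(106, 45):
  106 = 2*45 + 16
  45 = 2*16 + 13
  16 = 1*13 + 3
  13 = 4*3 + 1
  3 = 3*1
so gcd(106, 45) = 1.
Back-substitute for Bézout coefficients:
  1 = 13 - 4*3
  ... = 45*(33) + 106*(-14)
Scale by -49: particular solution (-1617, 686); reduce a mod 106: (79, -34).
General solution: a = 79 + 106t, b = -34 - 45t for integer t.
-374 ≤ 79 + 106t ≤ 1151 gives t ∈ [-4, 10], which is 15 values.

15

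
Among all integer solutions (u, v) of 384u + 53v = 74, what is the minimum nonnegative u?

gcd(384, 53) = 1  (384 = 7·53 + 13, 53 = 4·13 + 1, 13 = 13·1).
1 divides 74, so solutions exist.
Back-substituting, 384·(-4) + 53·(29) = 1.
Scale by 74/1 = 74: (u₀, v₀) = (-296, 2146).
General solution: u = -296 + 53t, v = 2146 - 384t for integer t.
u ≥ 0: smallest is -296 mod 53 = 22 (at t = 6), with v = -158.

22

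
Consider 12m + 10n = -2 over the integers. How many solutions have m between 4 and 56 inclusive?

gcd(12, 10) = 2  (12 = 1·10 + 2, 10 = 5·2).
Back-substituting, 12·(1) + 10·(-1) = 2.
Scale by -1: particular solution (-1, 1); reduce m mod 5: (4, -5).
General solution: m = 4 + 5t, n = -5 - 6t for integer t.
4 ≤ 4 + 5t ≤ 56 gives t ∈ [0, 10], which is 11 values.

11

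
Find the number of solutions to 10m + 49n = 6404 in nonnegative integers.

gcd(49, 10):
  49 = 4×10 + 9
  10 = 1×9 + 1
  9 = 9×1
so gcd(49, 10) = 1.
Back-substitute for Bézout coefficients:
  1 = 10 - 1×9
  ... = 10×(5) + 49×(-1)
Scale by 6404: one solution is (32020, -6404). Reduce m mod 49: (23, 126).
General: m = 23 + 49t, n = 126 - 10t.
m ≥ 0 ⇒ t ≥ 0; n ≥ 0 ⇒ t ≤ 12. So t ∈ [0, 12]: 13 solutions.

13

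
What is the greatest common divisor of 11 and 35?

gcd(35, 11):
  35 = 3·11 + 2
  11 = 5·2 + 1
  2 = 2·1
so gcd(35, 11) = 1.

1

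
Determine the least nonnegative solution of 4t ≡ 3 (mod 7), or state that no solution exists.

6

gcd(7, 4):
  7 = 1*4 + 3
  4 = 1*3 + 1
  3 = 3*1
so gcd(7, 4) = 1.
1 divides 3, so solutions exist.
Back-substitute for Bézout coefficients:
  1 = 4 - 1*3
  ... = 4*(2) + 7*(-1)
So 4*(2) ≡ 1 (mod 7); multiply by 3: t ≡ 6 (mod 7).
Smallest nonnegative: t = 6 mod 7 = 6.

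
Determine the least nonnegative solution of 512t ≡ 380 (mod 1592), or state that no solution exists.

no solution

gcd(1592, 512):
  1592 = 3*512 + 56
  512 = 9*56 + 8
  56 = 7*8
so gcd(1592, 512) = 8.
8 does not divide 380, so the congruence has no solution.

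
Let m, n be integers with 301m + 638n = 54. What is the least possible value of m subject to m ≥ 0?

gcd(638, 301):
  638 = 2×301 + 36
  301 = 8×36 + 13
  36 = 2×13 + 10
  13 = 1×10 + 3
  10 = 3×3 + 1
  3 = 3×1
so gcd(638, 301) = 1.
1 divides 54, so solutions exist.
Back-substitute for Bézout coefficients:
  1 = 10 - 3×3
  ... = 301×(-195) + 638×(92)
Scale by 54/1 = 54: (m₀, n₀) = (-10530, 4968).
General solution: m = -10530 + 638t, n = 4968 - 301t for integer t.
m ≥ 0: smallest is -10530 mod 638 = 316 (at t = 17), with n = -149.

316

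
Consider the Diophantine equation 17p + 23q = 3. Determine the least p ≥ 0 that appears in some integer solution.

11

gcd(23, 17):
  23 = 1*17 + 6
  17 = 2*6 + 5
  6 = 1*5 + 1
  5 = 5*1
so gcd(23, 17) = 1.
1 divides 3, so solutions exist.
Back-substitute for Bézout coefficients:
  1 = 6 - 1*5
  ... = 17*(-4) + 23*(3)
Scale by 3/1 = 3: (p₀, q₀) = (-12, 9).
General solution: p = -12 + 23t, q = 9 - 17t for integer t.
p ≥ 0: smallest is -12 mod 23 = 11 (at t = 1), with q = -8.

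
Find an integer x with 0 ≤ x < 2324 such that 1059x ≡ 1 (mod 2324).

1523

gcd(2324, 1059) = 1  (2324 = 2*1059 + 206, 1059 = 5*206 + 29, 206 = 7*29 + 3, 29 = 9*3 + 2, 3 = 1*2 + 1, 2 = 2*1).
Back-substituting, 1059*(-801) + 2324*(365) = 1.
So 1059*-801 ≡ 1 (mod 2324), and -801 mod 2324 = 1523.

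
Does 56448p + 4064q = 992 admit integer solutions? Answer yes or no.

yes

gcd(56448, 4064) = 32  (56448 = 13*4064 + 3616, 4064 = 1*3616 + 448, 3616 = 8*448 + 32, 448 = 14*32).
32 divides 992, so integer solutions exist.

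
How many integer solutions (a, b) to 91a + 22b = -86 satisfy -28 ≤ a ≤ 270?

gcd(91, 22) = 1  (91 = 4·22 + 3, 22 = 7·3 + 1, 3 = 3·1).
Back-substituting, 91·(-7) + 22·(29) = 1.
Scale by -86: particular solution (602, -2494); reduce a mod 22: (8, -37).
General solution: a = 8 + 22t, b = -37 - 91t for integer t.
-28 ≤ 8 + 22t ≤ 270 gives t ∈ [-1, 11], which is 13 values.

13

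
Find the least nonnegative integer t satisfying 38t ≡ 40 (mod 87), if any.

gcd(87, 38):
  87 = 2×38 + 11
  38 = 3×11 + 5
  11 = 2×5 + 1
  5 = 5×1
so gcd(87, 38) = 1.
1 divides 40, so solutions exist.
Back-substitute for Bézout coefficients:
  1 = 11 - 2×5
  ... = 38×(-16) + 87×(7)
So 38×(-16) ≡ 1 (mod 87); multiply by 40: t ≡ -640 (mod 87).
Smallest nonnegative: t = -640 mod 87 = 56.

56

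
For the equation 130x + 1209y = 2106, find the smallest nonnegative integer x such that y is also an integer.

gcd(1209, 130) = 13.
13 divides 2106, so solutions exist.
By Bézout, 130*(28) + 1209*(-3) = 13.
Scale by 2106/13 = 162: (x₀, y₀) = (4536, -486).
General solution: x = 4536 + 93t, y = -486 - 10t for integer t.
x ≥ 0: smallest is 4536 mod 93 = 72 (at t = -48), with y = -6.

72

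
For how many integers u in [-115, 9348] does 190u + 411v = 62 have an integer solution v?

23

gcd(411, 190):
  411 = 2*190 + 31
  190 = 6*31 + 4
  31 = 7*4 + 3
  4 = 1*3 + 1
  3 = 3*1
so gcd(411, 190) = 1.
Back-substitute for Bézout coefficients:
  1 = 4 - 1*3
  ... = 190*(106) + 411*(-49)
Scale by 62: particular solution (6572, -3038); reduce u mod 411: (407, -188).
General solution: u = 407 + 411t, v = -188 - 190t for integer t.
-115 ≤ 407 + 411t ≤ 9348 gives t ∈ [-1, 21], which is 23 values.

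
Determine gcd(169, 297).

1

gcd(297, 169):
  297 = 1*169 + 128
  169 = 1*128 + 41
  128 = 3*41 + 5
  41 = 8*5 + 1
  5 = 5*1
so gcd(297, 169) = 1.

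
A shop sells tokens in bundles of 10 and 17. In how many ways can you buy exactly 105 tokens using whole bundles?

Need nonnegative integers with 10j + 17k = 105.
gcd(10, 17) = 1, and 10·(-5) + 17·(3) = 1.
So (j₀, k₀) = (-525, 315); general j = -525 + 17t, k = 315 - 10t.
j ≥ 0 ⇒ t ≥ 31; k ≥ 0 ⇒ t ≤ 31. That's 1 value of t.

1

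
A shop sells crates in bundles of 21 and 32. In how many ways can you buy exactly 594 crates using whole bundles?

Need nonnegative integers with 21j + 32k = 594.
gcd(21, 32) = 1, and 21·(-3) + 32·(2) = 1.
So (j₀, k₀) = (-1782, 1188); general j = -1782 + 32t, k = 1188 - 21t.
j ≥ 0 ⇒ t ≥ 56; k ≥ 0 ⇒ t ≤ 56. That's 1 value of t.

1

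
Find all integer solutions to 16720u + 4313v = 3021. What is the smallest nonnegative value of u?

gcd(16720, 4313):
  16720 = 3*4313 + 3781
  4313 = 1*3781 + 532
  3781 = 7*532 + 57
  532 = 9*57 + 19
  57 = 3*19
so gcd(16720, 4313) = 19.
19 divides 3021, so solutions exist.
Back-substitute for Bézout coefficients:
  19 = 532 - 9*57
  ... = 16720*(-73) + 4313*(283)
Scale by 3021/19 = 159: (u₀, v₀) = (-11607, 44997).
General solution: u = -11607 + 227t, v = 44997 - 880t for integer t.
u ≥ 0: smallest is -11607 mod 227 = 197 (at t = 52), with v = -763.

197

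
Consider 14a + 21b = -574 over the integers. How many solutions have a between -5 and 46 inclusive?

18

gcd(21, 14) = 7.
By Bézout, 14·(-1) + 21·(1) = 7.
Particular solution: (1, -28).
General solution: a = 1 + 3t, b = -28 - 2t for integer t.
-5 ≤ 1 + 3t ≤ 46 gives t ∈ [-2, 15], which is 18 values.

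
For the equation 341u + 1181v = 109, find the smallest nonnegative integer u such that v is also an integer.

125

gcd(1181, 341):
  1181 = 3·341 + 158
  341 = 2·158 + 25
  158 = 6·25 + 8
  25 = 3·8 + 1
  8 = 8·1
so gcd(1181, 341) = 1.
1 divides 109, so solutions exist.
Back-substitute for Bézout coefficients:
  1 = 25 - 3·8
  ... = 341·(142) + 1181·(-41)
Scale by 109/1 = 109: (u₀, v₀) = (15478, -4469).
General solution: u = 15478 + 1181t, v = -4469 - 341t for integer t.
u ≥ 0: smallest is 15478 mod 1181 = 125 (at t = -13), with v = -36.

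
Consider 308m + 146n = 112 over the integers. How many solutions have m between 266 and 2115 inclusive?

25

gcd(308, 146) = 2  (308 = 2×146 + 16, 146 = 9×16 + 2, 16 = 8×2).
Back-substituting, 308×(-9) + 146×(19) = 2.
Scale by 56: particular solution (-504, 1064); reduce m mod 73: (7, -14).
General solution: m = 7 + 73t, n = -14 - 154t for integer t.
266 ≤ 7 + 73t ≤ 2115 gives t ∈ [4, 28], which is 25 values.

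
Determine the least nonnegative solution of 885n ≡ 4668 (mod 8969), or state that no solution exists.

gcd(8969, 885) = 1  (8969 = 10*885 + 119, 885 = 7*119 + 52, 119 = 2*52 + 15, 52 = 3*15 + 7, 15 = 2*7 + 1, 7 = 7*1).
1 divides 4668, so solutions exist.
Back-substituting, 885*(-1206) + 8969*(119) = 1.
So 885*(-1206) ≡ 1 (mod 8969); multiply by 4668: n ≡ -5629608 (mod 8969).
Smallest nonnegative: n = -5629608 mod 8969 = 2924.

2924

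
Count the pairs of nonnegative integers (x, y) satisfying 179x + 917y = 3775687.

gcd(917, 179) = 1  (917 = 5·179 + 22, 179 = 8·22 + 3, 22 = 7·3 + 1, 3 = 3·1).
Back-substituting, 179·(-292) + 917·(57) = 1.
Scale by 3775687: one solution is (-1102500604, 215214159). Reduce x mod 917: (243, 4070).
General: x = 243 + 917t, y = 4070 - 179t.
x ≥ 0 ⇒ t ≥ 0; y ≥ 0 ⇒ t ≤ 22. So t ∈ [0, 22]: 23 solutions.

23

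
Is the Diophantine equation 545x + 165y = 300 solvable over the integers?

yes

gcd(545, 165) = 5  (545 = 3·165 + 50, 165 = 3·50 + 15, 50 = 3·15 + 5, 15 = 3·5).
5 divides 300, so integer solutions exist.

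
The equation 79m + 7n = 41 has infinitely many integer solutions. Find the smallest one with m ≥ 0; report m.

3

gcd(79, 7):
  79 = 11·7 + 2
  7 = 3·2 + 1
  2 = 2·1
so gcd(79, 7) = 1.
1 divides 41, so solutions exist.
Back-substitute for Bézout coefficients:
  1 = 7 - 3·2
  ... = 79·(-3) + 7·(34)
Scale by 41/1 = 41: (m₀, n₀) = (-123, 1394).
General solution: m = -123 + 7t, n = 1394 - 79t for integer t.
m ≥ 0: smallest is -123 mod 7 = 3 (at t = 18), with n = -28.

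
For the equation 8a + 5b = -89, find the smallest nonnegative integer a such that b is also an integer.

2

gcd(8, 5):
  8 = 1*5 + 3
  5 = 1*3 + 2
  3 = 1*2 + 1
  2 = 2*1
so gcd(8, 5) = 1.
1 divides -89, so solutions exist.
Back-substitute for Bézout coefficients:
  1 = 3 - 1*2
  ... = 8*(2) + 5*(-3)
Scale by -89/1 = -89: (a₀, b₀) = (-178, 267).
General solution: a = -178 + 5t, b = 267 - 8t for integer t.
a ≥ 0: smallest is -178 mod 5 = 2 (at t = 36), with b = -21.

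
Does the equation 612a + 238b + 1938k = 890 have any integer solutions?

gcd(612, 238) = 34.
gcd(34, 1938) = 34.
34 does not divide 890 (remainder 6), so no integer solutions.

no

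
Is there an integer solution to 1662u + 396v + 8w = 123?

no

gcd(1662, 396) = 6.
gcd(6, 8) = 2.
2 does not divide 123 (remainder 1), so no integer solutions.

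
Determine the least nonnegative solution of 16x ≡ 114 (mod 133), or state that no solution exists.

57

gcd(133, 16) = 1.
1 divides 114, so solutions exist.
By Bézout, 16*(25) + 133*(-3) = 1.
So 16*(25) ≡ 1 (mod 133); multiply by 114: x ≡ 2850 (mod 133).
Smallest nonnegative: x = 2850 mod 133 = 57.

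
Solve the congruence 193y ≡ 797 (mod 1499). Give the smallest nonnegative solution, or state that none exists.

gcd(1499, 193):
  1499 = 7·193 + 148
  193 = 1·148 + 45
  148 = 3·45 + 13
  45 = 3·13 + 6
  13 = 2·6 + 1
  6 = 6·1
so gcd(1499, 193) = 1.
1 divides 797, so solutions exist.
Back-substitute for Bézout coefficients:
  1 = 13 - 2·6
  ... = 193·(-233) + 1499·(30)
So 193·(-233) ≡ 1 (mod 1499); multiply by 797: y ≡ -185701 (mod 1499).
Smallest nonnegative: y = -185701 mod 1499 = 175.

175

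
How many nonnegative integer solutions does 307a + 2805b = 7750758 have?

9

gcd(2805, 307) = 1  (2805 = 9*307 + 42, 307 = 7*42 + 13, 42 = 3*13 + 3, 13 = 4*3 + 1, 3 = 3*1).
Back-substituting, 307*(868) + 2805*(-95) = 1.
Scale by 7750758: one solution is (6727657944, -736322010). Reduce a mod 2805: (84, 2754).
General: a = 84 + 2805t, b = 2754 - 307t.
a ≥ 0 ⇒ t ≥ 0; b ≥ 0 ⇒ t ≤ 8. So t ∈ [0, 8]: 9 solutions.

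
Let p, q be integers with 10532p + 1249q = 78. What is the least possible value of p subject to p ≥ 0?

gcd(10532, 1249) = 1  (10532 = 8·1249 + 540, 1249 = 2·540 + 169, 540 = 3·169 + 33, 169 = 5·33 + 4, 33 = 8·4 + 1, 4 = 4·1).
1 divides 78, so solutions exist.
Back-substituting, 10532·(303) + 1249·(-2555) = 1.
Scale by 78/1 = 78: (p₀, q₀) = (23634, -199290).
General solution: p = 23634 + 1249t, q = -199290 - 10532t for integer t.
p ≥ 0: smallest is 23634 mod 1249 = 1152 (at t = -18), with q = -9714.

1152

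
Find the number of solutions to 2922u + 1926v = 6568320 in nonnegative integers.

7

gcd(2922, 1926) = 6.
By Bézout, 2922*(-29) + 1926*(44) = 6.
One solution: (20, 3380).
General: u = 20 + 321t, v = 3380 - 487t.
u ≥ 0 ⇒ t ≥ 0; v ≥ 0 ⇒ t ≤ 6. So t ∈ [0, 6]: 7 solutions.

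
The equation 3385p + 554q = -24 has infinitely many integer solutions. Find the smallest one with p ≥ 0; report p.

gcd(3385, 554):
  3385 = 6·554 + 61
  554 = 9·61 + 5
  61 = 12·5 + 1
  5 = 5·1
so gcd(3385, 554) = 1.
1 divides -24, so solutions exist.
Back-substitute for Bézout coefficients:
  1 = 61 - 12·5
  ... = 3385·(109) + 554·(-666)
Scale by -24/1 = -24: (p₀, q₀) = (-2616, 15984).
General solution: p = -2616 + 554t, q = 15984 - 3385t for integer t.
p ≥ 0: smallest is -2616 mod 554 = 154 (at t = 5), with q = -941.

154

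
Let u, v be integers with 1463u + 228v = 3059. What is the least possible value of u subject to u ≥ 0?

1

gcd(1463, 228):
  1463 = 6·228 + 95
  228 = 2·95 + 38
  95 = 2·38 + 19
  38 = 2·19
so gcd(1463, 228) = 19.
19 divides 3059, so solutions exist.
Back-substitute for Bézout coefficients:
  19 = 95 - 2·38
  ... = 1463·(5) + 228·(-32)
Scale by 3059/19 = 161: (u₀, v₀) = (805, -5152).
General solution: u = 805 + 12t, v = -5152 - 77t for integer t.
u ≥ 0: smallest is 805 mod 12 = 1 (at t = -67), with v = 7.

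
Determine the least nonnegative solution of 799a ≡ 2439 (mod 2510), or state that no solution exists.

gcd(2510, 799) = 1.
1 divides 2439, so solutions exist.
By Bézout, 799*(-311) + 2510*(99) = 1.
So 799*(-311) ≡ 1 (mod 2510); multiply by 2439: a ≡ -758529 (mod 2510).
Smallest nonnegative: a = -758529 mod 2510 = 2001.

2001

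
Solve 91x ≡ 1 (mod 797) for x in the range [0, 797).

254

gcd(797, 91):
  797 = 8·91 + 69
  91 = 1·69 + 22
  69 = 3·22 + 3
  22 = 7·3 + 1
  3 = 3·1
so gcd(797, 91) = 1.
Back-substitute for Bézout coefficients:
  1 = 22 - 7·3
  ... = 91·(254) + 797·(-29)
So 91·254 ≡ 1 (mod 797), and 254 mod 797 = 254.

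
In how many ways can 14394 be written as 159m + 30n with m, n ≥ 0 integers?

gcd(159, 30) = 3  (159 = 5×30 + 9, 30 = 3×9 + 3, 9 = 3×3).
Back-substituting, 159×(-3) + 30×(16) = 3.
Scale by 4798: one solution is (-14394, 76768). Reduce m mod 10: (6, 448).
General: m = 6 + 10t, n = 448 - 53t.
m ≥ 0 ⇒ t ≥ 0; n ≥ 0 ⇒ t ≤ 8. So t ∈ [0, 8]: 9 solutions.

9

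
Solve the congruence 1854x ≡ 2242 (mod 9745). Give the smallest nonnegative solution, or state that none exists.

gcd(9745, 1854) = 1  (9745 = 5*1854 + 475, 1854 = 3*475 + 429, 475 = 1*429 + 46, 429 = 9*46 + 15, 46 = 3*15 + 1, 15 = 15*1).
1 divides 2242, so solutions exist.
Back-substituting, 1854*(-636) + 9745*(121) = 1.
So 1854*(-636) ≡ 1 (mod 9745); multiply by 2242: x ≡ -1425912 (mod 9745).
Smallest nonnegative: x = -1425912 mod 9745 = 6603.

6603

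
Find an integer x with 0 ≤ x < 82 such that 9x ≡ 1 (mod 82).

73

gcd(82, 9):
  82 = 9·9 + 1
  9 = 9·1
so gcd(82, 9) = 1.
Back-substitute for Bézout coefficients:
  1 = 82 - 9·9
  ... = 9·(-9) + 82·(1)
So 9·-9 ≡ 1 (mod 82), and -9 mod 82 = 73.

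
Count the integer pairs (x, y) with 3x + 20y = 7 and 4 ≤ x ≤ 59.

3

gcd(20, 3) = 1  (20 = 6*3 + 2, 3 = 1*2 + 1, 2 = 2*1).
Back-substituting, 3*(7) + 20*(-1) = 1.
Scale by 7: particular solution (49, -7); reduce x mod 20: (9, -1).
General solution: x = 9 + 20t, y = -1 - 3t for integer t.
4 ≤ 9 + 20t ≤ 59 gives t ∈ [0, 2], which is 3 values.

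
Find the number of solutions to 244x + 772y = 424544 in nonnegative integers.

gcd(772, 244):
  772 = 3*244 + 40
  244 = 6*40 + 4
  40 = 10*4
so gcd(772, 244) = 4.
Back-substitute for Bézout coefficients:
  4 = 244 - 6*40
  ... = 244*(19) + 772*(-6)
Scale by 106136: one solution is (2016584, -636816). Reduce x mod 193: (120, 512).
General: x = 120 + 193t, y = 512 - 61t.
x ≥ 0 ⇒ t ≥ 0; y ≥ 0 ⇒ t ≤ 8. So t ∈ [0, 8]: 9 solutions.

9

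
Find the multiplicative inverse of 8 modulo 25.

22

gcd(25, 8):
  25 = 3·8 + 1
  8 = 8·1
so gcd(25, 8) = 1.
Back-substitute for Bézout coefficients:
  1 = 25 - 3·8
  ... = 8·(-3) + 25·(1)
So 8·-3 ≡ 1 (mod 25), and -3 mod 25 = 22.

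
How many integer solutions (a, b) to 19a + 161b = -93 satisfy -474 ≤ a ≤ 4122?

gcd(161, 19):
  161 = 8·19 + 9
  19 = 2·9 + 1
  9 = 9·1
so gcd(161, 19) = 1.
Back-substitute for Bézout coefficients:
  1 = 19 - 2·9
  ... = 19·(17) + 161·(-2)
Scale by -93: particular solution (-1581, 186); reduce a mod 161: (29, -4).
General solution: a = 29 + 161t, b = -4 - 19t for integer t.
-474 ≤ 29 + 161t ≤ 4122 gives t ∈ [-3, 25], which is 29 values.

29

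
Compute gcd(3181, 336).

gcd(3181, 336):
  3181 = 9×336 + 157
  336 = 2×157 + 22
  157 = 7×22 + 3
  22 = 7×3 + 1
  3 = 3×1
so gcd(3181, 336) = 1.

1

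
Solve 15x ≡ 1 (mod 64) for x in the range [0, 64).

gcd(64, 15) = 1.
By Bézout, 15·(-17) + 64·(4) = 1.
So 15·-17 ≡ 1 (mod 64), and -17 mod 64 = 47.

47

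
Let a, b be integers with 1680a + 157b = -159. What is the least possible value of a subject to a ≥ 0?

gcd(1680, 157) = 1  (1680 = 10*157 + 110, 157 = 1*110 + 47, 110 = 2*47 + 16, 47 = 2*16 + 15, 16 = 1*15 + 1, 15 = 15*1).
1 divides -159, so solutions exist.
Back-substituting, 1680*(10) + 157*(-107) = 1.
Scale by -159/1 = -159: (a₀, b₀) = (-1590, 17013).
General solution: a = -1590 + 157t, b = 17013 - 1680t for integer t.
a ≥ 0: smallest is -1590 mod 157 = 137 (at t = 11), with b = -1467.

137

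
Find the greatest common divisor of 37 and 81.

gcd(81, 37) = 1  (81 = 2*37 + 7, 37 = 5*7 + 2, 7 = 3*2 + 1, 2 = 2*1).

1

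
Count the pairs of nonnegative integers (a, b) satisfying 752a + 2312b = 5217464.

24

gcd(2312, 752) = 8.
By Bézout, 752*(-83) + 2312*(27) = 8.
One solution: (245, 2177).
General: a = 245 + 289t, b = 2177 - 94t.
a ≥ 0 ⇒ t ≥ 0; b ≥ 0 ⇒ t ≤ 23. So t ∈ [0, 23]: 24 solutions.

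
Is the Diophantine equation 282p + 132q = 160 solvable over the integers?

no

gcd(282, 132):
  282 = 2·132 + 18
  132 = 7·18 + 6
  18 = 3·6
so gcd(282, 132) = 6.
6 does not divide 160 (remainder 4), so no integer solutions.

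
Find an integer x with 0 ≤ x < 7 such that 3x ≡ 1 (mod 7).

5

gcd(7, 3) = 1  (7 = 2×3 + 1, 3 = 3×1).
Back-substituting, 3×(-2) + 7×(1) = 1.
So 3×-2 ≡ 1 (mod 7), and -2 mod 7 = 5.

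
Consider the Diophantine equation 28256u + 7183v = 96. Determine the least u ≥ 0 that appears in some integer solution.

gcd(28256, 7183) = 1  (28256 = 3×7183 + 6707, 7183 = 1×6707 + 476, 6707 = 14×476 + 43, 476 = 11×43 + 3, 43 = 14×3 + 1, 3 = 3×1).
1 divides 96, so solutions exist.
Back-substituting, 28256×(2339) + 7183×(-9201) = 1.
Scale by 96/1 = 96: (u₀, v₀) = (224544, -883296).
General solution: u = 224544 + 7183t, v = -883296 - 28256t for integer t.
u ≥ 0: smallest is 224544 mod 7183 = 1871 (at t = -31), with v = -7360.

1871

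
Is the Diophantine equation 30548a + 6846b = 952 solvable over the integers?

gcd(30548, 6846):
  30548 = 4*6846 + 3164
  6846 = 2*3164 + 518
  3164 = 6*518 + 56
  518 = 9*56 + 14
  56 = 4*14
so gcd(30548, 6846) = 14.
14 divides 952, so integer solutions exist.

yes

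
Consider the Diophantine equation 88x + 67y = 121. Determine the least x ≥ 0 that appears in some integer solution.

gcd(88, 67) = 1  (88 = 1×67 + 21, 67 = 3×21 + 4, 21 = 5×4 + 1, 4 = 4×1).
1 divides 121, so solutions exist.
Back-substituting, 88×(16) + 67×(-21) = 1.
Scale by 121/1 = 121: (x₀, y₀) = (1936, -2541).
General solution: x = 1936 + 67t, y = -2541 - 88t for integer t.
x ≥ 0: smallest is 1936 mod 67 = 60 (at t = -28), with y = -77.

60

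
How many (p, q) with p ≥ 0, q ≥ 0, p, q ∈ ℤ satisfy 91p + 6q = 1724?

3

gcd(91, 6):
  91 = 15×6 + 1
  6 = 6×1
so gcd(91, 6) = 1.
Back-substitute for Bézout coefficients:
  1 = 91 - 15×6
  ... = 91×(1) + 6×(-15)
Scale by 1724: one solution is (1724, -25860). Reduce p mod 6: (2, 257).
General: p = 2 + 6t, q = 257 - 91t.
p ≥ 0 ⇒ t ≥ 0; q ≥ 0 ⇒ t ≤ 2. So t ∈ [0, 2]: 3 solutions.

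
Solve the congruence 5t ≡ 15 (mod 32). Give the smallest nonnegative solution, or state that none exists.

gcd(32, 5) = 1.
1 divides 15, so solutions exist.
By Bézout, 5×(13) + 32×(-2) = 1.
So 5×(13) ≡ 1 (mod 32); multiply by 15: t ≡ 195 (mod 32).
Smallest nonnegative: t = 195 mod 32 = 3.

3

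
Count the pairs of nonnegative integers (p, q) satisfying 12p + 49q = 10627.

18

gcd(49, 12) = 1.
By Bézout, 12×(-4) + 49×(1) = 1.
One solution: (24, 211).
General: p = 24 + 49t, q = 211 - 12t.
p ≥ 0 ⇒ t ≥ 0; q ≥ 0 ⇒ t ≤ 17. So t ∈ [0, 17]: 18 solutions.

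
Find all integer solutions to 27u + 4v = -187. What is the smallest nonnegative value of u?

3

gcd(27, 4) = 1  (27 = 6·4 + 3, 4 = 1·3 + 1, 3 = 3·1).
1 divides -187, so solutions exist.
Back-substituting, 27·(-1) + 4·(7) = 1.
Scale by -187/1 = -187: (u₀, v₀) = (187, -1309).
General solution: u = 187 + 4t, v = -1309 - 27t for integer t.
u ≥ 0: smallest is 187 mod 4 = 3 (at t = -46), with v = -67.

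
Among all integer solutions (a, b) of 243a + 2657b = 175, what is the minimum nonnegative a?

1947

gcd(2657, 243) = 1.
1 divides 175, so solutions exist.
By Bézout, 243×(831) + 2657×(-76) = 1.
Scale by 175/1 = 175: (a₀, b₀) = (145425, -13300).
General solution: a = 145425 + 2657t, b = -13300 - 243t for integer t.
a ≥ 0: smallest is 145425 mod 2657 = 1947 (at t = -54), with b = -178.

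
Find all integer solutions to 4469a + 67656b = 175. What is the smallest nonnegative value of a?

gcd(67656, 4469):
  67656 = 15×4469 + 621
  4469 = 7×621 + 122
  621 = 5×122 + 11
  122 = 11×11 + 1
  11 = 11×1
so gcd(67656, 4469) = 1.
1 divides 175, so solutions exist.
Back-substitute for Bézout coefficients:
  1 = 122 - 11×11
  ... = 4469×(6101) + 67656×(-403)
Scale by 175/1 = 175: (a₀, b₀) = (1067675, -70525).
General solution: a = 1067675 + 67656t, b = -70525 - 4469t for integer t.
a ≥ 0: smallest is 1067675 mod 67656 = 52835 (at t = -15), with b = -3490.

52835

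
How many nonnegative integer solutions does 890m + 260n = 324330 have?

gcd(890, 260) = 10  (890 = 3·260 + 110, 260 = 2·110 + 40, 110 = 2·40 + 30, 40 = 1·30 + 10, 30 = 3·10).
Back-substituting, 890·(-7) + 260·(24) = 10.
Scale by 32433: one solution is (-227031, 778392). Reduce m mod 26: (1, 1244).
General: m = 1 + 26t, n = 1244 - 89t.
m ≥ 0 ⇒ t ≥ 0; n ≥ 0 ⇒ t ≤ 13. So t ∈ [0, 13]: 14 solutions.

14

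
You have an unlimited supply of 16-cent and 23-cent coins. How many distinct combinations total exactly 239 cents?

1

Need nonnegative integers with 16j + 23k = 239.
gcd(16, 23) = 1, and 16·(-10) + 23·(7) = 1.
So (j₀, k₀) = (-2390, 1673); general j = -2390 + 23t, k = 1673 - 16t.
j ≥ 0 ⇒ t ≥ 104; k ≥ 0 ⇒ t ≤ 104. That's 1 value of t.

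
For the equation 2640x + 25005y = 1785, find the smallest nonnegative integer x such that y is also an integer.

1393

gcd(25005, 2640) = 15.
15 divides 1785, so solutions exist.
By Bézout, 2640×(502) + 25005×(-53) = 15.
Scale by 1785/15 = 119: (x₀, y₀) = (59738, -6307).
General solution: x = 59738 + 1667t, y = -6307 - 176t for integer t.
x ≥ 0: smallest is 59738 mod 1667 = 1393 (at t = -35), with y = -147.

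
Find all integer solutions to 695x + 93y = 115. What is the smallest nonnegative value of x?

gcd(695, 93):
  695 = 7*93 + 44
  93 = 2*44 + 5
  44 = 8*5 + 4
  5 = 1*4 + 1
  4 = 4*1
so gcd(695, 93) = 1.
1 divides 115, so solutions exist.
Back-substitute for Bézout coefficients:
  1 = 5 - 1*4
  ... = 695*(-19) + 93*(142)
Scale by 115/1 = 115: (x₀, y₀) = (-2185, 16330).
General solution: x = -2185 + 93t, y = 16330 - 695t for integer t.
x ≥ 0: smallest is -2185 mod 93 = 47 (at t = 24), with y = -350.

47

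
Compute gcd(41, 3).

gcd(41, 3):
  41 = 13×3 + 2
  3 = 1×2 + 1
  2 = 2×1
so gcd(41, 3) = 1.

1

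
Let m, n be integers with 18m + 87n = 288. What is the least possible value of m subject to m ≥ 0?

16

gcd(87, 18) = 3  (87 = 4*18 + 15, 18 = 1*15 + 3, 15 = 5*3).
3 divides 288, so solutions exist.
Back-substituting, 18*(5) + 87*(-1) = 3.
Scale by 288/3 = 96: (m₀, n₀) = (480, -96).
General solution: m = 480 + 29t, n = -96 - 6t for integer t.
m ≥ 0: smallest is 480 mod 29 = 16 (at t = -16), with n = 0.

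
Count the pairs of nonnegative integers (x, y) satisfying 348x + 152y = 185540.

gcd(348, 152):
  348 = 2·152 + 44
  152 = 3·44 + 20
  44 = 2·20 + 4
  20 = 5·4
so gcd(348, 152) = 4.
Back-substitute for Bézout coefficients:
  4 = 44 - 2·20
  ... = 348·(7) + 152·(-16)
Scale by 46385: one solution is (324695, -742160). Reduce x mod 38: (23, 1168).
General: x = 23 + 38t, y = 1168 - 87t.
x ≥ 0 ⇒ t ≥ 0; y ≥ 0 ⇒ t ≤ 13. So t ∈ [0, 13]: 14 solutions.

14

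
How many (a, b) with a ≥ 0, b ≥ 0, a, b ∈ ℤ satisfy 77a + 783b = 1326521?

gcd(783, 77):
  783 = 10·77 + 13
  77 = 5·13 + 12
  13 = 1·12 + 1
  12 = 12·1
so gcd(783, 77) = 1.
Back-substitute for Bézout coefficients:
  1 = 13 - 1·12
  ... = 77·(-61) + 783·(6)
Scale by 1326521: one solution is (-80917781, 7959126). Reduce a mod 783: (571, 1638).
General: a = 571 + 783t, b = 1638 - 77t.
a ≥ 0 ⇒ t ≥ 0; b ≥ 0 ⇒ t ≤ 21. So t ∈ [0, 21]: 22 solutions.

22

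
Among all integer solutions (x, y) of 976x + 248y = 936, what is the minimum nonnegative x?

19

gcd(976, 248):
  976 = 3×248 + 232
  248 = 1×232 + 16
  232 = 14×16 + 8
  16 = 2×8
so gcd(976, 248) = 8.
8 divides 936, so solutions exist.
Back-substitute for Bézout coefficients:
  8 = 232 - 14×16
  ... = 976×(15) + 248×(-59)
Scale by 936/8 = 117: (x₀, y₀) = (1755, -6903).
General solution: x = 1755 + 31t, y = -6903 - 122t for integer t.
x ≥ 0: smallest is 1755 mod 31 = 19 (at t = -56), with y = -71.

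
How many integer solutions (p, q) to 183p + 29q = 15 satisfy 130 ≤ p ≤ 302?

6

gcd(183, 29):
  183 = 6*29 + 9
  29 = 3*9 + 2
  9 = 4*2 + 1
  2 = 2*1
so gcd(183, 29) = 1.
Back-substitute for Bézout coefficients:
  1 = 9 - 4*2
  ... = 183*(13) + 29*(-82)
Scale by 15: particular solution (195, -1230); reduce p mod 29: (21, -132).
General solution: p = 21 + 29t, q = -132 - 183t for integer t.
130 ≤ 21 + 29t ≤ 302 gives t ∈ [4, 9], which is 6 values.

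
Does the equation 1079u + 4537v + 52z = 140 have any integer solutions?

gcd(4537, 1079) = 13.
gcd(13, 52) = 13.
13 does not divide 140 (remainder 10), so no integer solutions.

no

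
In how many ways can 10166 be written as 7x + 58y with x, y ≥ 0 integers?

25

gcd(58, 7):
  58 = 8·7 + 2
  7 = 3·2 + 1
  2 = 2·1
so gcd(58, 7) = 1.
Back-substitute for Bézout coefficients:
  1 = 7 - 3·2
  ... = 7·(25) + 58·(-3)
Scale by 10166: one solution is (254150, -30498). Reduce x mod 58: (52, 169).
General: x = 52 + 58t, y = 169 - 7t.
x ≥ 0 ⇒ t ≥ 0; y ≥ 0 ⇒ t ≤ 24. So t ∈ [0, 24]: 25 solutions.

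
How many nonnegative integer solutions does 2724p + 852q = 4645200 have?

24

gcd(2724, 852):
  2724 = 3×852 + 168
  852 = 5×168 + 12
  168 = 14×12
so gcd(2724, 852) = 12.
Back-substitute for Bézout coefficients:
  12 = 852 - 5×168
  ... = 2724×(-5) + 852×(16)
Scale by 387100: one solution is (-1935500, 6193600). Reduce p mod 71: (31, 5353).
General: p = 31 + 71t, q = 5353 - 227t.
p ≥ 0 ⇒ t ≥ 0; q ≥ 0 ⇒ t ≤ 23. So t ∈ [0, 23]: 24 solutions.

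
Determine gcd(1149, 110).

1

gcd(1149, 110):
  1149 = 10×110 + 49
  110 = 2×49 + 12
  49 = 4×12 + 1
  12 = 12×1
so gcd(1149, 110) = 1.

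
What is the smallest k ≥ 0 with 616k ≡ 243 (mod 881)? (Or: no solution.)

gcd(881, 616):
  881 = 1×616 + 265
  616 = 2×265 + 86
  265 = 3×86 + 7
  86 = 12×7 + 2
  7 = 3×2 + 1
  2 = 2×1
so gcd(881, 616) = 1.
1 divides 243, so solutions exist.
Back-substitute for Bézout coefficients:
  1 = 7 - 3×2
  ... = 616×(-379) + 881×(265)
So 616×(-379) ≡ 1 (mod 881); multiply by 243: k ≡ -92097 (mod 881).
Smallest nonnegative: k = -92097 mod 881 = 408.

408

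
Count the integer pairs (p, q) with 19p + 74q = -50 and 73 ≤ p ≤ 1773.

gcd(74, 19) = 1  (74 = 3×19 + 17, 19 = 1×17 + 2, 17 = 8×2 + 1, 2 = 2×1).
Back-substituting, 19×(-35) + 74×(9) = 1.
Scale by -50: particular solution (1750, -450); reduce p mod 74: (48, -13).
General solution: p = 48 + 74t, q = -13 - 19t for integer t.
73 ≤ 48 + 74t ≤ 1773 gives t ∈ [1, 23], which is 23 values.

23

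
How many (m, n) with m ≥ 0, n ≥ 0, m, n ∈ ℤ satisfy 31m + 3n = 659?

7

gcd(31, 3):
  31 = 10×3 + 1
  3 = 3×1
so gcd(31, 3) = 1.
Back-substitute for Bézout coefficients:
  1 = 31 - 10×3
  ... = 31×(1) + 3×(-10)
Scale by 659: one solution is (659, -6590). Reduce m mod 3: (2, 199).
General: m = 2 + 3t, n = 199 - 31t.
m ≥ 0 ⇒ t ≥ 0; n ≥ 0 ⇒ t ≤ 6. So t ∈ [0, 6]: 7 solutions.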